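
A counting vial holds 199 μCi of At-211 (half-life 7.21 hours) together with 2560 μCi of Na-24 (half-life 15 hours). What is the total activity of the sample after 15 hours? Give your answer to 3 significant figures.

At-211: 199 × (1/2)^(15/7.21) = 199 × (1/2)^2.0804 ≈ 47.052 μCi.
Na-24: 2560 × (1/2)^(15/15) = 2560 × (1/2)^1 ≈ 1280 μCi.
Total = 47.052 + 1280 ≈ 1327.1 μCi.

1330 μCi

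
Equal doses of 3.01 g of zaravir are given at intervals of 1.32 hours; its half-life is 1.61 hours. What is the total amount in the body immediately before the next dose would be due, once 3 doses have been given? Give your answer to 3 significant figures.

3.22 g

The 3 doses were given 3.96, 2.64, 1.32 hours ago.
Total = 3.01·(1/2)^(3.96/1.61) + 3.01·(1/2)^(2.64/1.61) + 3.01·(1/2)^(1.32/1.61)
      = 0.5472 + 0.96594 + 1.7051 ≈ 3.2183 g.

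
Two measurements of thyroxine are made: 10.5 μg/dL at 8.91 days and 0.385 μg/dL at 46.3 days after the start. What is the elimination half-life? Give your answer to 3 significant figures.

Over Δt = 46.3 − 8.91 = 37.39 days, the level fell by a factor of 10.5/0.385 ≈ 27.273.
n = log₂(27.273) ≈ 4.7694 half-lives, so t½ = 37.39/4.7694 ≈ 7.8396 days.

7.84 days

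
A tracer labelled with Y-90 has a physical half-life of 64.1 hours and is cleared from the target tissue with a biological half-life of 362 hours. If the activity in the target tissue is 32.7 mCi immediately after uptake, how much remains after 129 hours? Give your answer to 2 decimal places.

6.33 mCi

1/t_eff = 1/t_phys + 1/t_biol = 1/64.1 + 1/362 = 0.018363 per hour.
t_eff = 64.1 × 362 / (64.1 + 362) ≈ 54.457 hours.
Remaining = 32.7 × (1/2)^(129/54.457) = 32.7 × (1/2)^2.3688 ≈ 6.3308 mCi.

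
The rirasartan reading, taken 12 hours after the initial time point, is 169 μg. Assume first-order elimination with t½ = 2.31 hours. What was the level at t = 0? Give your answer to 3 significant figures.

6190 μg

Number of half-lives elapsed: n = 12/2.31 ≈ 5.1948.
A₀ = A × 2^n = 169 × 2^5.1948 = 169 × 36.626 ≈ 6189.8 μg.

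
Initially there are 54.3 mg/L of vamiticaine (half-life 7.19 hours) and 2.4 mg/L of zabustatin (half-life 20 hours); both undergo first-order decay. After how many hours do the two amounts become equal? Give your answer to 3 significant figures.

Set 54.3·(1/2)^(t/7.19) = 2.4·(1/2)^(t/20).
Taking log₂: log₂(54.3/2.4) = t·(1/7.19 − 1/20).
log₂(22.625) = 4.4998; 1/7.19 − 1/20 = 0.089082.
t = 4.4998 / 0.089082 ≈ 50.513 hours.

50.5 hours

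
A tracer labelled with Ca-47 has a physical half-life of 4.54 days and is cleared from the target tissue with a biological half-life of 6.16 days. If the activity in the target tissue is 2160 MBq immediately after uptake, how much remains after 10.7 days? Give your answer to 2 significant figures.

1/t_eff = 1/t_phys + 1/t_biol = 1/4.54 + 1/6.16 = 0.3826 per day.
t_eff = 4.54 × 6.16 / (4.54 + 6.16) ≈ 2.6137 days.
Remaining = 2160 × (1/2)^(10.7/2.6137) = 2160 × (1/2)^4.0938 ≈ 126.5 MBq.

130 MBq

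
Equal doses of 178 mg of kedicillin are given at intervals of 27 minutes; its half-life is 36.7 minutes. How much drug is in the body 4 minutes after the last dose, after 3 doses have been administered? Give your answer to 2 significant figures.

320 mg

The 3 doses were given 58, 31, 4 minutes ago.
Total = 178·(1/2)^(58/36.7) + 178·(1/2)^(31/36.7) + 178·(1/2)^(4/36.7)
      = 59.522 + 99.116 + 165.05 ≈ 323.69 mg.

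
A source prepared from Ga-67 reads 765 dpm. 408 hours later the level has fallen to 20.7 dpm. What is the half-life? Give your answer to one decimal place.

A/A₀ = 20.7/765 ≈ 0.027059.
n = log₂(36.957) ≈ 5.2078 half-lives elapsed in 408 hours.
t½ = 408/5.2078 ≈ 78.345 hours.

78.3 hours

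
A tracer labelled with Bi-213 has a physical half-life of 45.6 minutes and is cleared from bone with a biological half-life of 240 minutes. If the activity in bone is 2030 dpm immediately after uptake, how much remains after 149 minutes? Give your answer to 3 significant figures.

1/t_eff = 1/t_phys + 1/t_biol = 1/45.6 + 1/240 = 0.026096 per minute.
t_eff = 45.6 × 240 / (45.6 + 240) ≈ 38.319 minutes.
Remaining = 2030 × (1/2)^(149/38.319) = 2030 × (1/2)^3.8884 ≈ 137.08 dpm.

137 dpm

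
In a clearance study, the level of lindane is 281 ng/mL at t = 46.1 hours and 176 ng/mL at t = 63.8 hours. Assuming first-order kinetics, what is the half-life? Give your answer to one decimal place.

Over Δt = 63.8 − 46.1 = 17.7 hours, the level fell by a factor of 281/176 ≈ 1.5966.
n = log₂(1.5966) ≈ 0.67499 half-lives, so t½ = 17.7/0.67499 ≈ 26.222 hours.

26.2 hours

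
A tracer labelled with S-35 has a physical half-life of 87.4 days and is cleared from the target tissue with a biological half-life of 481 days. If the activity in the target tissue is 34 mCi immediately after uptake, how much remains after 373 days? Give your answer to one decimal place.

1.0 mCi

1/t_eff = 1/t_phys + 1/t_biol = 1/87.4 + 1/481 = 0.013521 per day.
t_eff = 87.4 × 481 / (87.4 + 481) ≈ 73.961 days.
Remaining = 34 × (1/2)^(373/73.961) = 34 × (1/2)^5.0432 ≈ 1.0312 mCi.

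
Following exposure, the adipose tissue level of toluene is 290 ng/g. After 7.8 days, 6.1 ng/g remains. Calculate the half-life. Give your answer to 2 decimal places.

A/A₀ = 6.1/290 ≈ 0.021034.
n = log₂(47.541) ≈ 5.5711 half-lives elapsed in 7.8 days.
t½ = 7.8/5.5711 ≈ 1.4001 days.

1.40 days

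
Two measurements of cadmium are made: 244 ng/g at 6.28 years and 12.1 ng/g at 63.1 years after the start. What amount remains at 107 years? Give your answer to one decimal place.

1.2 ng/g

Over Δt = 63.1 − 6.28 = 56.82 years, the level fell by a factor of 244/12.1 ≈ 20.165.
n = log₂(20.165) ≈ 4.3338 half-lives, so t½ = 56.82/4.3338 ≈ 13.111 years.
From t = 63.1 to t = 107: 12.1 × (1/2)^((107−63.1)/13.111) ≈ 1.188 ng/g.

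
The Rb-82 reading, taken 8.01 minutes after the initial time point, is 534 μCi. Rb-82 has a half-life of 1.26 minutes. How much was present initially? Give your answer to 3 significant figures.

43800 μCi

Number of half-lives elapsed: n = 8.01/1.26 ≈ 6.3571.
A₀ = A × 2^n = 534 × 2^6.3571 = 534 × 81.977 ≈ 43776 μCi.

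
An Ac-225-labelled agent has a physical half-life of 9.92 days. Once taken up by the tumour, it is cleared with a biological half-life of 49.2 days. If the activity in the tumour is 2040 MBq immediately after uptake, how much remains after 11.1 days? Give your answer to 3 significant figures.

803 MBq

1/t_eff = 1/t_phys + 1/t_biol = 1/9.92 + 1/49.2 = 0.12113 per day.
t_eff = 9.92 × 49.2 / (9.92 + 49.2) ≈ 8.2555 days.
Remaining = 2040 × (1/2)^(11.1/8.2555) = 2040 × (1/2)^1.3446 ≈ 803.3 MBq.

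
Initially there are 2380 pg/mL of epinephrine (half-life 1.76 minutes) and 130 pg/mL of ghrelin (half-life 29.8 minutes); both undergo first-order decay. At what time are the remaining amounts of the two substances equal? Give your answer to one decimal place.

7.8 minutes

Set 2380·(1/2)^(t/1.76) = 130·(1/2)^(t/29.8).
Taking log₂: log₂(2380/130) = t·(1/1.76 − 1/29.8).
log₂(18.308) = 4.1944; 1/1.76 − 1/29.8 = 0.53462.
t = 4.1944 / 0.53462 ≈ 7.8455 minutes.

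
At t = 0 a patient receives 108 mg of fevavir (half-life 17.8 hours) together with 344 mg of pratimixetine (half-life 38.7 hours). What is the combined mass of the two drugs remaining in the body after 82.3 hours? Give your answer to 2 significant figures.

fevavir: 108 × (1/2)^(82.3/17.8) = 108 × (1/2)^4.6236 ≈ 4.3811 mg.
pratimixetine: 344 × (1/2)^(82.3/38.7) = 344 × (1/2)^2.1266 ≈ 78.774 mg.
Total = 4.3811 + 78.774 ≈ 83.155 mg.

83 mg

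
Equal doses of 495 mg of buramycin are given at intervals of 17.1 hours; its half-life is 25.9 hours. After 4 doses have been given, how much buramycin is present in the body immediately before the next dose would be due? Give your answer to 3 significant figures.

716 mg

The 4 doses were given 68.4, 51.3, 34.2, 17.1 hours ago.
Total = 495·(1/2)^(68.4/25.9) + 495·(1/2)^(51.3/25.9) + 495·(1/2)^(34.2/25.9) + 495·(1/2)^(17.1/25.9)
      = 79.361 + 125.42 + 198.2 + 313.22 ≈ 716.2 mg.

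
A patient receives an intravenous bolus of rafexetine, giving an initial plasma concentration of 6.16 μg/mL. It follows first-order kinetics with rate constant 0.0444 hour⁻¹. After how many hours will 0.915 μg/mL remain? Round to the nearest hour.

43 hours

t½ = ln 2 / k = 0.69315 / 0.0444 ≈ 15.611 hours.
Fraction remaining = 0.915/6.16 ≈ 0.14854.
n = log₂(6.16/0.915) = ln(6.7322)/ln 2 ≈ 2.7511 half-lives.
t = n × t½ = 2.7511 × 15.611 ≈ 42.948 hours.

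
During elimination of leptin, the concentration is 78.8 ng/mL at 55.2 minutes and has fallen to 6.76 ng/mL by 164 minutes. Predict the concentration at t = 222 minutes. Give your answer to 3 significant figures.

Over Δt = 164 − 55.2 = 108.8 minutes, the level fell by a factor of 78.8/6.76 ≈ 11.657.
n = log₂(11.657) ≈ 3.5431 half-lives, so t½ = 108.8/3.5431 ≈ 30.708 minutes.
From t = 164 to t = 222: 6.76 × (1/2)^((222−164)/30.708) ≈ 1.8254 ng/mL.

1.83 ng/mL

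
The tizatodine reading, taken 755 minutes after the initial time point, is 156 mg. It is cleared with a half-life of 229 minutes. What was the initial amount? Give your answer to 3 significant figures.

Number of half-lives elapsed: n = 755/229 ≈ 3.2969.
A₀ = A × 2^n = 156 × 2^3.2969 = 156 × 9.8283 ≈ 1533.2 mg.

1530 mg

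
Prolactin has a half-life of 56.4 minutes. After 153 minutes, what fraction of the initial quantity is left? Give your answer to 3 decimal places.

n = 153/56.4 ≈ 2.7128 half-lives.
Fraction remaining = (1/2)^2.7128 ≈ 0.15254.

0.153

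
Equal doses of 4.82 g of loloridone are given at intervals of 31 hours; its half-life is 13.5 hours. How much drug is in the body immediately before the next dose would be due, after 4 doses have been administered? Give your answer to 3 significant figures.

The 4 doses were given 124, 93, 62, 31 hours ago.
Total = 4.82·(1/2)^(124/13.5) + 4.82·(1/2)^(93/13.5) + 4.82·(1/2)^(62/13.5) + 4.82·(1/2)^(31/13.5)
      = 0.00828 + 0.040671 + 0.19977 + 0.98128 ≈ 1.23 g.

1.23 g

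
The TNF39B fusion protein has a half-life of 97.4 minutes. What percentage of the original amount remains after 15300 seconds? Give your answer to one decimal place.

15300 seconds = 255 minutes.
n = 255/97.4 ≈ 2.6181 half-lives.
Fraction remaining = (1/2)^2.6181 ≈ 0.16289, i.e. 16.289%.

16.3%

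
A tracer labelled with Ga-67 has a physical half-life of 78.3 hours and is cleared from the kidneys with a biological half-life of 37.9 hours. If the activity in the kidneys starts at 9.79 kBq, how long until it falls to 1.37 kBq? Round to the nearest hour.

1/t_eff = 1/t_phys + 1/t_biol = 1/78.3 + 1/37.9 = 0.039157 per hour.
t_eff = 78.3 × 37.9 / (78.3 + 37.9) ≈ 25.538 hours.
n = log₂(9.79/1.37) ≈ 2.8371; t = 2.8371 × 25.538 ≈ 72.456 hours.

72 hours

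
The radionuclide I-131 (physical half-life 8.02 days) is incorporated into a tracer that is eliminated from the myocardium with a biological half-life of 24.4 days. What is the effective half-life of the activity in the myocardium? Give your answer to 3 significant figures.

1/t_eff = 1/t_phys + 1/t_biol = 1/8.02 + 1/24.4 = 0.16567 per day.
t_eff = 8.02 × 24.4 / (8.02 + 24.4) ≈ 6.036 days.

6.04 days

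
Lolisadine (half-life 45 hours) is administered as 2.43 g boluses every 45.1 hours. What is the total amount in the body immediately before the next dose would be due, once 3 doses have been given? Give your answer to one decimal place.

2.1 g

The 3 doses were given 135.3, 90.2, 45.1 hours ago.
Total = 2.43·(1/2)^(135.3/45) + 2.43·(1/2)^(90.2/45) + 2.43·(1/2)^(45.1/45)
      = 0.30235 + 0.60563 + 1.2131 ≈ 2.1211 g.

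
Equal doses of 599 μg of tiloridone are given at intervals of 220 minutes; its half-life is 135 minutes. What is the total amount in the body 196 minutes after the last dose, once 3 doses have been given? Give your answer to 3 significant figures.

313 μg

The 3 doses were given 636, 416, 196 minutes ago.
Total = 599·(1/2)^(636/135) + 599·(1/2)^(416/135) + 599·(1/2)^(196/135)
      = 22.869 + 70.763 + 218.97 ≈ 312.6 μg.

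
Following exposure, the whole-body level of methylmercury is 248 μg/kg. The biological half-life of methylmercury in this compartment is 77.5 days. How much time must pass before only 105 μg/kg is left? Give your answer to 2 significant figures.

96 days

Fraction remaining = 105/248 ≈ 0.42339.
n = log₂(248/105) = ln(2.3619)/ln 2 ≈ 1.24 half-lives.
t = n × t½ = 1.24 × 77.5 ≈ 96.096 days.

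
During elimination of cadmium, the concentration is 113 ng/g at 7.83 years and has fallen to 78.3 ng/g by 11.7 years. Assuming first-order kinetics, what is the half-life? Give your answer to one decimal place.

Over Δt = 11.7 − 7.83 = 3.87 years, the level fell by a factor of 113/78.3 ≈ 1.4432.
n = log₂(1.4432) ≈ 0.52924 half-lives, so t½ = 3.87/0.52924 ≈ 7.3124 years.

7.3 years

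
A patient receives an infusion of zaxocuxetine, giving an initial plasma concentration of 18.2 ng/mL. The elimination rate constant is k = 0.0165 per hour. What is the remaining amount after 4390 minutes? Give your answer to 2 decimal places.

5.44 ng/mL

t½ = ln 2 / k = 0.69315 / 0.0165 ≈ 42.009 hours.
Convert the elapsed time: 4390 minutes = 73.1667 hours.
Number of half-lives: n = 73.1667/42.009 ≈ 1.7417.
Remaining = 18.2 × (1/2)^1.7417 = 18.2 × 0.29902 ≈ 5.4421 ng/mL.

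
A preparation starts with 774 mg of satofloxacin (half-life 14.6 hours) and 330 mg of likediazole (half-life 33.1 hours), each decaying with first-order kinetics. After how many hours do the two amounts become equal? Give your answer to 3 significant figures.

32.1 hours

Set 774·(1/2)^(t/14.6) = 330·(1/2)^(t/33.1).
Taking log₂: log₂(774/330) = t·(1/14.6 − 1/33.1).
log₂(2.3455) = 1.2299; 1/14.6 − 1/33.1 = 0.038282.
t = 1.2299 / 0.038282 ≈ 32.127 hours.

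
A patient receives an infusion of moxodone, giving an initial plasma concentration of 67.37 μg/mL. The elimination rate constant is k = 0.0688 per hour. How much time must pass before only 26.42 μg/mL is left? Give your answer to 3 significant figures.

13.6 hours

t½ = ln 2 / k = 0.69315 / 0.0688 ≈ 10.075 hours.
Fraction remaining = 26.42/67.37 ≈ 0.39216.
n = log₂(67.37/26.42) = ln(2.55)/ln 2 ≈ 1.3505 half-lives.
t = n × t½ = 1.3505 × 10.075 ≈ 13.606 hours.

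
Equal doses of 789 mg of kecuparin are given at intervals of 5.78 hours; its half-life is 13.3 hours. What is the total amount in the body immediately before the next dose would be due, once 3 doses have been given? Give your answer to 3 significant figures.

1340 mg

The 3 doses were given 17.34, 11.56, 5.78 hours ago.
Total = 789·(1/2)^(17.34/13.3) + 789·(1/2)^(11.56/13.3) + 789·(1/2)^(5.78/13.3)
      = 319.6 + 431.95 + 583.79 ≈ 1335.3 mg.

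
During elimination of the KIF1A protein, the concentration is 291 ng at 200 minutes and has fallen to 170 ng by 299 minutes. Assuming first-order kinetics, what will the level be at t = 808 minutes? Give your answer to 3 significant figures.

Over Δt = 299 − 200 = 99 minutes, the level fell by a factor of 291/170 ≈ 1.7118.
n = log₂(1.7118) ≈ 0.77548 half-lives, so t½ = 99/0.77548 ≈ 127.66 minutes.
From t = 299 to t = 808: 170 × (1/2)^((808−299)/127.66) ≈ 10.721 ng.

10.7 ng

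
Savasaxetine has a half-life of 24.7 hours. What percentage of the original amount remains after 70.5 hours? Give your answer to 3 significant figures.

n = 70.5/24.7 ≈ 2.8543 half-lives.
Fraction remaining = (1/2)^2.8543 ≈ 0.13829, i.e. 13.829%.

13.8%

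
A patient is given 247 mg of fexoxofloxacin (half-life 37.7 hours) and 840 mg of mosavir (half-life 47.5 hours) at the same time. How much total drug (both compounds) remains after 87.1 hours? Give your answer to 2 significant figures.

fexoxofloxacin: 247 × (1/2)^(87.1/37.7) = 247 × (1/2)^2.3103 ≈ 49.798 mg.
mosavir: 840 × (1/2)^(87.1/47.5) = 840 × (1/2)^1.8337 ≈ 235.66 mg.
Total = 49.798 + 235.66 ≈ 285.46 mg.

290 mg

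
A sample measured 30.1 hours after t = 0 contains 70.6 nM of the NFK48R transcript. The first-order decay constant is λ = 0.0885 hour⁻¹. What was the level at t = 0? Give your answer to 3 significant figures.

t½ = ln 2 / λ = 0.69315 / 0.0885 ≈ 7.8322 hours.
Number of half-lives elapsed: n = 30.1/7.8322 ≈ 3.8431.
A₀ = A × 2^n = 70.6 × 2^3.8431 = 70.6 × 14.351 ≈ 1013.2 nM.

1010 nM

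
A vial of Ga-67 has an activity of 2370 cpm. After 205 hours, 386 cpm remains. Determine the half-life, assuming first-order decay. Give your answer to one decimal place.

78.3 hours

A/A₀ = 386/2370 ≈ 0.16287.
n = log₂(6.1399) ≈ 2.6182 half-lives elapsed in 205 hours.
t½ = 205/2.6182 ≈ 78.298 hours.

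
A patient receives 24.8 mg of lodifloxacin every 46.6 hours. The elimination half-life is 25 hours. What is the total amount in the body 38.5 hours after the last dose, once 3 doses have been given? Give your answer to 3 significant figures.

11.5 mg

The 3 doses were given 131.7, 85.1, 38.5 hours ago.
Total = 24.8·(1/2)^(131.7/25) + 24.8·(1/2)^(85.1/25) + 24.8·(1/2)^(38.5/25)
      = 0.64361 + 2.3429 + 8.5284 ≈ 11.515 mg.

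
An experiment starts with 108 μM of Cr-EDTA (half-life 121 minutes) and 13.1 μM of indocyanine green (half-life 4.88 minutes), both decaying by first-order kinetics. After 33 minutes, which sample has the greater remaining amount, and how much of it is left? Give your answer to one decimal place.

Cr-EDTA: 108 × (1/2)^0.27273 ≈ 89.397 μM.
indocyanine green: 13.1 × (1/2)^6.7623 ≈ 0.12068 μM.
Cr-EDTA has more remaining, at ≈ 89.397 μM.

Cr-EDTA, 89.4 μM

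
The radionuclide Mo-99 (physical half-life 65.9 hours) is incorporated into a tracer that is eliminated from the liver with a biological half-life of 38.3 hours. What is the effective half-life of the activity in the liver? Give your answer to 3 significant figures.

24.2 hours

1/t_eff = 1/t_phys + 1/t_biol = 1/65.9 + 1/38.3 = 0.041284 per hour.
t_eff = 65.9 × 38.3 / (65.9 + 38.3) ≈ 24.222 hours.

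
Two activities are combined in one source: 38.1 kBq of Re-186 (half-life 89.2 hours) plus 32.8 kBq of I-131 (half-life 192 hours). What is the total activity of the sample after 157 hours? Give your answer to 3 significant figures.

Re-186: 38.1 × (1/2)^(157/89.2) = 38.1 × (1/2)^1.7601 ≈ 11.248 kBq.
I-131: 32.8 × (1/2)^(157/192) = 32.8 × (1/2)^0.81771 ≈ 18.609 kBq.
Total = 11.248 + 18.609 ≈ 29.857 kBq.

29.9 kBq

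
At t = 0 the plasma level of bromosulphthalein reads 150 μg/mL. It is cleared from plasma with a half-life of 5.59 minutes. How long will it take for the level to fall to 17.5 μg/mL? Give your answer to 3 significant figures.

Fraction remaining = 17.5/150 ≈ 0.11667.
n = log₂(150/17.5) = ln(8.5714)/ln 2 ≈ 3.0995 half-lives.
t = n × t½ = 3.0995 × 5.59 ≈ 17.326 minutes.

17.3 minutes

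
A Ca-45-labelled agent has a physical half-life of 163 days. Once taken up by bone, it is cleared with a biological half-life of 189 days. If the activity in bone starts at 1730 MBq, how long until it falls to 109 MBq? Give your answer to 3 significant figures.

349 days

1/t_eff = 1/t_phys + 1/t_biol = 1/163 + 1/189 = 0.011426 per day.
t_eff = 163 × 189 / (163 + 189) ≈ 87.52 days.
n = log₂(1730/109) ≈ 3.9884; t = 3.9884 × 87.52 ≈ 349.06 days.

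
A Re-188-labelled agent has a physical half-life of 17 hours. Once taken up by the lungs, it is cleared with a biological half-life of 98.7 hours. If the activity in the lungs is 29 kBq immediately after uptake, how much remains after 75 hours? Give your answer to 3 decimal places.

1/t_eff = 1/t_phys + 1/t_biol = 1/17 + 1/98.7 = 0.068955 per hour.
t_eff = 17 × 98.7 / (17 + 98.7) ≈ 14.502 hours.
Remaining = 29 × (1/2)^(75/14.502) = 29 × (1/2)^5.1716 ≈ 0.8046 kBq.

0.805 kBq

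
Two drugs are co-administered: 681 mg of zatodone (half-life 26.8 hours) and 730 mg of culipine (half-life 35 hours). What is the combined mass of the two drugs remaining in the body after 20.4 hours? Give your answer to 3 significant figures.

889 mg

zatodone: 681 × (1/2)^(20.4/26.8) = 681 × (1/2)^0.76119 ≈ 401.8 mg.
culipine: 730 × (1/2)^(20.4/35) = 730 × (1/2)^0.58286 ≈ 487.38 mg.
Total = 401.8 + 487.38 ≈ 889.17 mg.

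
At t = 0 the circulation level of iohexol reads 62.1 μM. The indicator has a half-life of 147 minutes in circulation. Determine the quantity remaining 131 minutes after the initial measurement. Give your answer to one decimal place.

Number of half-lives: n = 131/147 ≈ 0.89116.
Remaining = 62.1 × (1/2)^0.89116 = 62.1 × 0.53918 ≈ 33.483 μM.

33.5 μM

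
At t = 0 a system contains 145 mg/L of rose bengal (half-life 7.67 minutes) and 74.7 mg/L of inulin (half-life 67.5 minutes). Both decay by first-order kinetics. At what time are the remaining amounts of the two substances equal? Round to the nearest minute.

8 minutes

Set 145·(1/2)^(t/7.67) = 74.7·(1/2)^(t/67.5).
Taking log₂: log₂(145/74.7) = t·(1/7.67 − 1/67.5).
log₂(1.9411) = 0.95687; 1/7.67 − 1/67.5 = 0.11556.
t = 0.95687 / 0.11556 ≈ 8.2801 minutes.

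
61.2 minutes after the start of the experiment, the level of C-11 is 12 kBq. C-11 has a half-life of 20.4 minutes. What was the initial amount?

Number of half-lives elapsed: n = 61.2/20.4 ≈ 3.
A₀ = A × 2^n = 12 × 2^3 = 12 × 8 ≈ 96 kBq.

96 kBq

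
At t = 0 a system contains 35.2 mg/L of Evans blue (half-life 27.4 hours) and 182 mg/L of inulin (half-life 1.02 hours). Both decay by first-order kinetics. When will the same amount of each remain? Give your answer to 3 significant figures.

Set 35.2·(1/2)^(t/27.4) = 182·(1/2)^(t/1.02).
Taking log₂: log₂(35.2/182) = t·(1/27.4 − 1/1.02).
log₂(0.19341) = -2.3703; 1/27.4 − 1/1.02 = -0.9439.
t = -2.3703 / -0.9439 ≈ 2.5112 hours.

2.51 hours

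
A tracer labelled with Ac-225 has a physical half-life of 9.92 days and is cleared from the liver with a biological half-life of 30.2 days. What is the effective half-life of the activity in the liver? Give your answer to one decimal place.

1/t_eff = 1/t_phys + 1/t_biol = 1/9.92 + 1/30.2 = 0.13392 per day.
t_eff = 9.92 × 30.2 / (9.92 + 30.2) ≈ 7.4672 days.

7.5 days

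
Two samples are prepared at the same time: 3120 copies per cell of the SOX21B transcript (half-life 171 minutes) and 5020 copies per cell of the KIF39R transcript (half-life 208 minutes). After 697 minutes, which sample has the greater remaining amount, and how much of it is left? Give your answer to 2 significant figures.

SOX21B transcript: 3120 × (1/2)^4.076 ≈ 184.99 copies per cell.
KIF39R transcript: 5020 × (1/2)^3.351 ≈ 492 copies per cell.
KIF39R transcript has more remaining, at ≈ 492 copies per cell.

KIF39R transcript, 490 copies per cell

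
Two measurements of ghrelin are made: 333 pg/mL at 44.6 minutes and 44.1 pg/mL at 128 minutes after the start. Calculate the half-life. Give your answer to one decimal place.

28.6 minutes

Over Δt = 128 − 44.6 = 83.4 minutes, the level fell by a factor of 333/44.1 ≈ 7.551.
n = log₂(7.551) ≈ 2.9167 half-lives, so t½ = 83.4/2.9167 ≈ 28.594 minutes.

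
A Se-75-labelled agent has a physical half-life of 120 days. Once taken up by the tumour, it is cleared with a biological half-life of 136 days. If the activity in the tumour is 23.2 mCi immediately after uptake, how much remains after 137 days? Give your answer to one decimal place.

5.2 mCi

1/t_eff = 1/t_phys + 1/t_biol = 1/120 + 1/136 = 0.015686 per day.
t_eff = 120 × 136 / (120 + 136) ≈ 63.75 days.
Remaining = 23.2 × (1/2)^(137/63.75) = 23.2 × (1/2)^2.149 ≈ 5.2308 mCi.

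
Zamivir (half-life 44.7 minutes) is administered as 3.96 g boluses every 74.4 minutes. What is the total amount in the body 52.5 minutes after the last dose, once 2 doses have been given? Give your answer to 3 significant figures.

The 2 doses were given 126.9, 52.5 minutes ago.
Total = 3.96·(1/2)^(126.9/44.7) + 3.96·(1/2)^(52.5/44.7)
      = 0.55347 + 1.7544 ≈ 2.3079 g.

2.31 g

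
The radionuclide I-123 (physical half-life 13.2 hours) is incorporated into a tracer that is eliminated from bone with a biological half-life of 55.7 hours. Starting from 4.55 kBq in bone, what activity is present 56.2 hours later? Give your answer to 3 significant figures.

0.118 kBq

1/t_eff = 1/t_phys + 1/t_biol = 1/13.2 + 1/55.7 = 0.093711 per hour.
t_eff = 13.2 × 55.7 / (13.2 + 55.7) ≈ 10.671 hours.
Remaining = 4.55 × (1/2)^(56.2/10.671) = 4.55 × (1/2)^5.2666 ≈ 0.1182 kBq.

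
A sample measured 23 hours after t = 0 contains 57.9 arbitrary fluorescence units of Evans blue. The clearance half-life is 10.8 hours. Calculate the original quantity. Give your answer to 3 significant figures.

253 arbitrary fluorescence units

Number of half-lives elapsed: n = 23/10.8 ≈ 2.1296.
A₀ = A × 2^n = 57.9 × 2^2.1296 = 57.9 × 4.3761 ≈ 253.37 arbitrary fluorescence units.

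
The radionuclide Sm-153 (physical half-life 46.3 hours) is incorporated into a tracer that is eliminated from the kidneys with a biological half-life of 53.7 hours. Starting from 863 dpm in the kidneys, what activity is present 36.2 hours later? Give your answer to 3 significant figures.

1/t_eff = 1/t_phys + 1/t_biol = 1/46.3 + 1/53.7 = 0.04022 per hour.
t_eff = 46.3 × 53.7 / (46.3 + 53.7) ≈ 24.863 hours.
Remaining = 863 × (1/2)^(36.2/24.863) = 863 × (1/2)^1.456 ≈ 314.57 dpm.

315 dpm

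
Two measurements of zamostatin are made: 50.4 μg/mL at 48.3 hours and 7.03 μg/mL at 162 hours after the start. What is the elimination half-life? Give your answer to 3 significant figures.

Over Δt = 162 − 48.3 = 113.7 hours, the level fell by a factor of 50.4/7.03 ≈ 7.1693.
n = log₂(7.1693) ≈ 2.8418 half-lives, so t½ = 113.7/2.8418 ≈ 40.009 hours.

40.0 hours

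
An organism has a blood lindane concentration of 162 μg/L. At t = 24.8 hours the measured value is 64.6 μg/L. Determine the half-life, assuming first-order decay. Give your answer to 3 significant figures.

18.7 hours

A/A₀ = 64.6/162 ≈ 0.39877.
n = log₂(2.5077) ≈ 1.3264 half-lives elapsed in 24.8 hours.
t½ = 24.8/1.3264 ≈ 18.697 hours.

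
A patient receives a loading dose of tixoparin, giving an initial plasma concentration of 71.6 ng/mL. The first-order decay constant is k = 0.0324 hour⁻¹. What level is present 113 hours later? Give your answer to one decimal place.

t½ = ln 2 / k = 0.69315 / 0.0324 ≈ 21.393 hours.
Number of half-lives: n = 113/21.393 ≈ 5.282.
Remaining = 71.6 × (1/2)^5.282 = 71.6 × 0.025702 ≈ 1.8402 ng/mL.

1.8 ng/mL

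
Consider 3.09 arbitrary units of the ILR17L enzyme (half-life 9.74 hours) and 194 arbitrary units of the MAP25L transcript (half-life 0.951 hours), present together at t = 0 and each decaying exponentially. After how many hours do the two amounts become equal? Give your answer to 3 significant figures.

Set 3.09·(1/2)^(t/9.74) = 194·(1/2)^(t/0.951).
Taking log₂: log₂(3.09/194) = t·(1/9.74 − 1/0.951).
log₂(0.015928) = -5.9723; 1/9.74 − 1/0.951 = -0.94886.
t = -5.9723 / -0.94886 ≈ 6.2942 hours.

6.29 hours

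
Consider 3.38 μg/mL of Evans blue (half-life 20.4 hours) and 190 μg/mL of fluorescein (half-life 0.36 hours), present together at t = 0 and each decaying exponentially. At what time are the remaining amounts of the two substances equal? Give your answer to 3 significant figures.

2.13 hours

Set 3.38·(1/2)^(t/20.4) = 190·(1/2)^(t/0.36).
Taking log₂: log₂(3.38/190) = t·(1/20.4 − 1/0.36).
log₂(0.017789) = -5.8128; 1/20.4 − 1/0.36 = -2.7288.
t = -5.8128 / -2.7288 ≈ 2.1302 hours.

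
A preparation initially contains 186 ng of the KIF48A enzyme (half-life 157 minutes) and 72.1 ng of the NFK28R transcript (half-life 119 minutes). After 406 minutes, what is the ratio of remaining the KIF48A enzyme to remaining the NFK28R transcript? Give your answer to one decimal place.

4.6

KIF48A enzyme: 186 × (1/2)^(406/157) = 186 × (1/2)^2.586 ≈ 30.978 ng.
NFK28R transcript: 72.1 × (1/2)^(406/119) = 72.1 × (1/2)^3.4118 ≈ 6.7747 ng.
Ratio ≈ 30.978 / 6.7747 ≈ 4.5726.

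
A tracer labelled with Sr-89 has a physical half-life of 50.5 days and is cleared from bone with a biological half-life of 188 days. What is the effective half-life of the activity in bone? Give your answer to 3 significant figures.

1/t_eff = 1/t_phys + 1/t_biol = 1/50.5 + 1/188 = 0.025121 per day.
t_eff = 50.5 × 188 / (50.5 + 188) ≈ 39.807 days.

39.8 days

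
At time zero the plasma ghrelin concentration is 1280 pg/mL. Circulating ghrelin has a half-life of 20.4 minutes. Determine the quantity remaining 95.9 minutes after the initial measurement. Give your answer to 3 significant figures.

Number of half-lives: n = 95.9/20.4 ≈ 4.701.
Remaining = 1280 × (1/2)^4.701 = 1280 × 0.038447 ≈ 49.212 pg/mL.

49.2 pg/mL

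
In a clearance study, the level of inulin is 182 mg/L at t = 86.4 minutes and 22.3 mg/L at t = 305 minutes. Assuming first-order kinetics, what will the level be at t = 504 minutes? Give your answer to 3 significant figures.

Over Δt = 305 − 86.4 = 218.6 minutes, the level fell by a factor of 182/22.3 ≈ 8.1614.
n = log₂(8.1614) ≈ 3.0288 half-lives, so t½ = 218.6/3.0288 ≈ 72.173 minutes.
From t = 305 to t = 504: 22.3 × (1/2)^((504−305)/72.173) ≈ 3.2983 mg/L.

3.30 mg/L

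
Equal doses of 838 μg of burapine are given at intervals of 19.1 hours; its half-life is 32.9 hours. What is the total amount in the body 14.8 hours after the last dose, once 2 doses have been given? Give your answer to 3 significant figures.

1020 μg

The 2 doses were given 33.9, 14.8 hours ago.
Total = 838·(1/2)^(33.9/32.9) + 838·(1/2)^(14.8/32.9)
      = 410.26 + 613.52 ≈ 1023.8 μg.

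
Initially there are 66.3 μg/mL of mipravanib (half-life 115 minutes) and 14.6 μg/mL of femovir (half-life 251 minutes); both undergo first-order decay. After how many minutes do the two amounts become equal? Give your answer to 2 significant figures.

Set 66.3·(1/2)^(t/115) = 14.6·(1/2)^(t/251).
Taking log₂: log₂(66.3/14.6) = t·(1/115 − 1/251).
log₂(4.5411) = 2.183; 1/115 − 1/251 = 0.0047116.
t = 2.183 / 0.0047116 ≈ 463.33 minutes.

460 minutes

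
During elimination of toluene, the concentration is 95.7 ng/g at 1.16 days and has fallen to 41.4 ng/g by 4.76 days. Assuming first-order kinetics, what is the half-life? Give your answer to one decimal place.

3.0 days

Over Δt = 4.76 − 1.16 = 3.6 days, the level fell by a factor of 95.7/41.4 ≈ 2.3116.
n = log₂(2.3116) ≈ 1.2089 half-lives, so t½ = 3.6/1.2089 ≈ 2.9779 days.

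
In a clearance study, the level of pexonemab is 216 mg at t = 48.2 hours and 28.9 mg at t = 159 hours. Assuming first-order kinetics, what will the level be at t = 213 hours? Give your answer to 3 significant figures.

Over Δt = 159 − 48.2 = 110.8 hours, the level fell by a factor of 216/28.9 ≈ 7.474.
n = log₂(7.474) ≈ 2.9019 half-lives, so t½ = 110.8/2.9019 ≈ 38.182 hours.
From t = 159 to t = 213: 28.9 × (1/2)^((213−159)/38.182) ≈ 10.843 mg.

10.8 mg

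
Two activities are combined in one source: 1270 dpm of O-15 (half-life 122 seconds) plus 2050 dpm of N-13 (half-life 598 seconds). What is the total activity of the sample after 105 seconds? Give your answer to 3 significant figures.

O-15: 1270 × (1/2)^(105/122) = 1270 × (1/2)^0.86066 ≈ 699.39 dpm.
N-13: 2050 × (1/2)^(105/598) = 2050 × (1/2)^0.17559 ≈ 1815.1 dpm.
Total = 699.39 + 1815.1 ≈ 2514.5 dpm.

2510 dpm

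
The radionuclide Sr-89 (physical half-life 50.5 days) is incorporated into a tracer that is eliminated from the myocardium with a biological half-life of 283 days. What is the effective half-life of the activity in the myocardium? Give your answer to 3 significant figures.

42.9 days

1/t_eff = 1/t_phys + 1/t_biol = 1/50.5 + 1/283 = 0.023336 per day.
t_eff = 50.5 × 283 / (50.5 + 283) ≈ 42.853 days.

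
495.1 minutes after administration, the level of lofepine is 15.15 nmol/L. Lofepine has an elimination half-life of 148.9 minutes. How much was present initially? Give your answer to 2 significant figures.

Number of half-lives elapsed: n = 495.1/148.9 ≈ 3.3251.
A₀ = A × 2^n = 15.15 × 2^3.3251 = 15.15 × 10.022 ≈ 151.83 nmol/L.

150 nmol/L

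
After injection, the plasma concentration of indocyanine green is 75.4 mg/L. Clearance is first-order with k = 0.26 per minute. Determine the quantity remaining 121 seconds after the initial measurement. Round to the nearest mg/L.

t½ = ln 2 / k = 0.69315 / 0.26 ≈ 2.666 minutes.
Convert the elapsed time: 121 seconds = 2.01667 minutes.
Number of half-lives: n = 2.01667/2.666 ≈ 0.75645.
Remaining = 75.4 × (1/2)^0.75645 = 75.4 × 0.59195 ≈ 44.633 mg/L.

45 mg/L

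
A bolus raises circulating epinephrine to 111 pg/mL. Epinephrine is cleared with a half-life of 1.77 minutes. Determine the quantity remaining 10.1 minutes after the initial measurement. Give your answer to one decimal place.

Number of half-lives: n = 10.1/1.77 ≈ 5.7062.
Remaining = 111 × (1/2)^5.7062 = 111 × 0.019154 ≈ 2.1261 pg/mL.

2.1 pg/mL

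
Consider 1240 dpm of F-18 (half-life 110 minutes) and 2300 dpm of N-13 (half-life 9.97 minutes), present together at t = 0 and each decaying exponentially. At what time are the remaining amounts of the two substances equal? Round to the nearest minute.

10 minutes

Set 1240·(1/2)^(t/110) = 2300·(1/2)^(t/9.97).
Taking log₂: log₂(1240/2300) = t·(1/110 − 1/9.97).
log₂(0.53913) = -0.89129; 1/110 − 1/9.97 = -0.09121.
t = -0.89129 / -0.09121 ≈ 9.7719 minutes.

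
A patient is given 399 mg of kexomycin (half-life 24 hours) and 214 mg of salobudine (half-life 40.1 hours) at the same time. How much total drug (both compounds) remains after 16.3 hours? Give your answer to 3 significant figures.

kexomycin: 399 × (1/2)^(16.3/24) = 399 × (1/2)^0.67917 ≈ 249.19 mg.
salobudine: 214 × (1/2)^(16.3/40.1) = 214 × (1/2)^0.40648 ≈ 161.45 mg.
Total = 249.19 + 161.45 ≈ 410.64 mg.

411 mg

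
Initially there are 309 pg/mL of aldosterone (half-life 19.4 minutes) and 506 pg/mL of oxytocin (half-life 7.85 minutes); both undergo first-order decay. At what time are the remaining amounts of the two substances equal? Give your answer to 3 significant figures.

Set 309·(1/2)^(t/19.4) = 506·(1/2)^(t/7.85).
Taking log₂: log₂(309/506) = t·(1/19.4 − 1/7.85).
log₂(0.61067) = -0.71153; 1/19.4 − 1/7.85 = -0.075842.
t = -0.71153 / -0.075842 ≈ 9.3817 minutes.

9.38 minutes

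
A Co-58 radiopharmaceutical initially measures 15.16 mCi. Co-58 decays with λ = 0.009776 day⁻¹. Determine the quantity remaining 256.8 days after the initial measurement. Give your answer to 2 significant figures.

t½ = ln 2 / λ = 0.69315 / 0.009776 ≈ 70.903 days.
Number of half-lives: n = 256.8/70.903 ≈ 3.6219.
Remaining = 15.16 × (1/2)^3.6219 = 15.16 × 0.081229 ≈ 1.2314 mCi.

1.2 mCi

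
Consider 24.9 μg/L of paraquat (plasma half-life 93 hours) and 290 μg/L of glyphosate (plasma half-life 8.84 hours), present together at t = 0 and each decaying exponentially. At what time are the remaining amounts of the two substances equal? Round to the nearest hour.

Set 24.9·(1/2)^(t/93) = 290·(1/2)^(t/8.84).
Taking log₂: log₂(24.9/290) = t·(1/93 − 1/8.84).
log₂(0.085862) = -3.5418; 1/93 − 1/8.84 = -0.10237.
t = -3.5418 / -0.10237 ≈ 34.599 hours.

35 hours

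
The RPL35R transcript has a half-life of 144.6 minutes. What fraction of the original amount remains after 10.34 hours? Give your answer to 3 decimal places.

0.051

10.34 hours = 620.4 minutes.
n = 620.4/144.6 ≈ 4.2905 half-lives.
Fraction remaining = (1/2)^4.2905 ≈ 0.051103.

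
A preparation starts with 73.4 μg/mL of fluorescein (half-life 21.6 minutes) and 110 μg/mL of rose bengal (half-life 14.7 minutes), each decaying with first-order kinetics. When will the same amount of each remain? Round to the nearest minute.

27 minutes

Set 73.4·(1/2)^(t/21.6) = 110·(1/2)^(t/14.7).
Taking log₂: log₂(73.4/110) = t·(1/21.6 − 1/14.7).
log₂(0.66727) = -0.58365; 1/21.6 − 1/14.7 = -0.021731.
t = -0.58365 / -0.021731 ≈ 26.858 minutes.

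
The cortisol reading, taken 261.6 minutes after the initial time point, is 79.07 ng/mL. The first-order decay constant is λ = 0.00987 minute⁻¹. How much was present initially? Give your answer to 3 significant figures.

t½ = ln 2 / λ = 0.69315 / 0.00987 ≈ 70.228 minutes.
Number of half-lives elapsed: n = 261.6/70.228 ≈ 3.725.
A₀ = A × 2^n = 79.07 × 2^3.725 = 79.07 × 13.223 ≈ 1045.6 ng/mL.

1050 ng/mL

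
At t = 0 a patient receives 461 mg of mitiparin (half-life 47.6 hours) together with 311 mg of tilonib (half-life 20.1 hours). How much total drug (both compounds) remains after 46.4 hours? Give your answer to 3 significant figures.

mitiparin: 461 × (1/2)^(46.4/47.6) = 461 × (1/2)^0.97479 ≈ 234.56 mg.
tilonib: 311 × (1/2)^(46.4/20.1) = 311 × (1/2)^2.3085 ≈ 62.783 mg.
Total = 234.56 + 62.783 ≈ 297.35 mg.

297 mg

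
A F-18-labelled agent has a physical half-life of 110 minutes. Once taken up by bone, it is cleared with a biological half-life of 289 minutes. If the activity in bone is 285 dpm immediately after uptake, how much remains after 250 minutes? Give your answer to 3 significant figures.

1/t_eff = 1/t_phys + 1/t_biol = 1/110 + 1/289 = 0.012551 per minute.
t_eff = 110 × 289 / (110 + 289) ≈ 79.674 minutes.
Remaining = 285 × (1/2)^(250/79.674) = 285 × (1/2)^3.1378 ≈ 32.38 dpm.

32.4 dpm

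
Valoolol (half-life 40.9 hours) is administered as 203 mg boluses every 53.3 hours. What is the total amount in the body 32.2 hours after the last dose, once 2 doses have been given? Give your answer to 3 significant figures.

165 mg

The 2 doses were given 85.5, 32.2 hours ago.
Total = 203·(1/2)^(85.5/40.9) + 203·(1/2)^(32.2/40.9)
      = 47.665 + 117.62 ≈ 165.29 mg.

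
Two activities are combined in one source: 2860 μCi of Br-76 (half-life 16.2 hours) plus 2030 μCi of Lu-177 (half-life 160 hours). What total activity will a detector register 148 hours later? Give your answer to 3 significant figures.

1070 μCi

Br-76: 2860 × (1/2)^(148/16.2) = 2860 × (1/2)^9.1358 ≈ 5.0841 μCi.
Lu-177: 2030 × (1/2)^(148/160) = 2030 × (1/2)^0.925 ≈ 1069.2 μCi.
Total = 5.0841 + 1069.2 ≈ 1074.2 μCi.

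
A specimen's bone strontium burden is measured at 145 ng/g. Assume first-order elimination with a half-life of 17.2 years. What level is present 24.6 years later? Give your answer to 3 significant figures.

Number of half-lives: n = 24.6/17.2 ≈ 1.4302.
Remaining = 145 × (1/2)^1.4302 = 145 × 0.37107 ≈ 53.805 ng/g.

53.8 ng/g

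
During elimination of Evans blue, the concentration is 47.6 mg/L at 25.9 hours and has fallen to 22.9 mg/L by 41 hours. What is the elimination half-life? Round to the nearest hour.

14 hours

Over Δt = 41 − 25.9 = 15.1 hours, the level fell by a factor of 47.6/22.9 ≈ 2.0786.
n = log₂(2.0786) ≈ 1.0556 half-lives, so t½ = 15.1/1.0556 ≈ 14.304 hours.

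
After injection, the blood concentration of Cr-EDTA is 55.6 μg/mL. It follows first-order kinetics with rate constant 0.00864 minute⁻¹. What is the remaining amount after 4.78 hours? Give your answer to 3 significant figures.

t½ = ln 2 / λ = 0.69315 / 0.00864 ≈ 80.225 minutes.
Convert the elapsed time: 4.78 hours = 286.8 minutes.
Number of half-lives: n = 286.8/80.225 ≈ 3.5749.
Remaining = 55.6 × (1/2)^3.5749 = 55.6 × 0.083915 ≈ 4.6657 μg/mL.

4.67 μg/mL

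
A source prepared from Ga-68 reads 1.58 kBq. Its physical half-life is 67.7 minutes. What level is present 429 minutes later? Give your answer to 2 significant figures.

Number of half-lives: n = 429/67.7 ≈ 6.3368.
Remaining = 1.58 × (1/2)^6.3368 = 1.58 × 0.012372 ≈ 0.019548 kBq.

0.020 kBq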